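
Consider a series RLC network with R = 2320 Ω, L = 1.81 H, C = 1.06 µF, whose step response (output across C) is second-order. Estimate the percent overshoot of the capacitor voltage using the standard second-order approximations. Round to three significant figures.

%OS ≈ 0.234%

For a series RLC circuit (capacitor voltage as output), ω_n = 1/√(LC) = 1/√(1.81 H · 1.06 µF) = 722 rad/s.
ζ = (R/2)·√(C/L) = (2320/2)·√(1.06 µF/1.81 H) = 0.888.
%OS = 100·exp(−πζ/√(1−ζ²)) = 0.234%.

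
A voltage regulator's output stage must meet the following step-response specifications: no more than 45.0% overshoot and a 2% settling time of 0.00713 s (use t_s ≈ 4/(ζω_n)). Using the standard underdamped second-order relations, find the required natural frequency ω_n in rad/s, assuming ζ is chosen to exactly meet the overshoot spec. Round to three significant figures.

ω_n ≈ 2280 rad/s

Inverting the overshoot relation: ζ = |ln 0.450|/√(π² + ln²0.450) = 0.246.
From t_s ≈ 4/(ζω_n): ω_n = 4/(ζ·t_s) = 4/(0.246·0.00713) = 2280 rad/s.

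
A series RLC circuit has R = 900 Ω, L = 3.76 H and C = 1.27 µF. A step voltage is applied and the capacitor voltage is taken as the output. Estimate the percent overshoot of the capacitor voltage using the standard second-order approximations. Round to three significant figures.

%OS ≈ 42.7%

For a series RLC circuit (capacitor voltage as output), ω_n = 1/√(LC) = 1/√(3.76 H · 1.27 µF) = 458 rad/s.
ζ = (R/2)·√(C/L) = (900/2)·√(1.27 µF/3.76 H) = 0.262.
%OS = 100·exp(−πζ/√(1−ζ²)) = 42.7%.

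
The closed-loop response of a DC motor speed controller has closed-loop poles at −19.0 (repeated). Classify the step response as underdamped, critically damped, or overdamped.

critically damped

Since there is a repeated negative-real pole, the response is critically damped.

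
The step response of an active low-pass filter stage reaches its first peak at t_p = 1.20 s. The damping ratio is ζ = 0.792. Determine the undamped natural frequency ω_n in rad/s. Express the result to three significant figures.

Peak time t_p = π/ω_d, so ω_d = π/t_p = π/1.20 = 2.62 rad/s.
ω_n = ω_d/√(1−ζ²) = 2.62/√0.373 = 4.29 rad/s.

ω_n ≈ 4.29 rad/s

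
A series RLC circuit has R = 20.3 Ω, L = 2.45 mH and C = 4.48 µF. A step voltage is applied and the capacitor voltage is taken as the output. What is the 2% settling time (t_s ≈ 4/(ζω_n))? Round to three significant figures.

For a series RLC circuit (capacitor voltage as output), ω_n = 1/√(LC) = 1/√(2.45 mH · 4.48 µF) = 9550 rad/s.
ζ = (R/2)·√(C/L) = (20.3/2)·√(4.48 µF/2.45 mH) = 0.434.
t_s ≈ 4/(ζω_n) = 0.000966 s.

t_s ≈ 0.000966 s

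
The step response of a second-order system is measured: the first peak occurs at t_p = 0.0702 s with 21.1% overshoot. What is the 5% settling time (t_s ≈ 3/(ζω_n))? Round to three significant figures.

ζ from %OS: ζ = |ln 0.211|/√(π²+ln²0.211) = 0.444.
From t_p = π/ω_d, ω_d = π/0.0702 = 44.8 rad/s, so ω_n = ω_d/√(1−ζ²) = 49.9 rad/s.
t_s ≈ 3/(ζω_n) = 3/(0.444·49.9) = 0.135 s.

t_s ≈ 0.135 s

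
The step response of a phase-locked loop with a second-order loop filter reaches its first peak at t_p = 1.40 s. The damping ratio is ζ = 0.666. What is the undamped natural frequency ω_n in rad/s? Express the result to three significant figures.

Peak time t_p = π/ω_d, so ω_d = π/t_p = π/1.40 = 2.24 rad/s.
ω_n = ω_d/√(1−ζ²) = 2.24/√0.556 = 3.01 rad/s.

ω_n ≈ 3.01 rad/s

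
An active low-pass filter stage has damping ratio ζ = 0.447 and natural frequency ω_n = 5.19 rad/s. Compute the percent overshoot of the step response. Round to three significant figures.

For an underdamped second-order system, %OS = 100·exp(−πζ/√(1−ζ²)).
πζ/√(1−ζ²) = π·0.447/√(1−0.200) = 1.570, so %OS = 100·e^(−1.570) = 20.8%.

%OS ≈ 20.8%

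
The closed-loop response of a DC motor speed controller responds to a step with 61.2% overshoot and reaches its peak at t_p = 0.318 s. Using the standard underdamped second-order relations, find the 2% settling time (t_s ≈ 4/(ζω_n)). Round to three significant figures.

t_s ≈ 2.59 s

The overshoot fixes ζ = −ln(OS)/√(π²+ln²(OS)) = 0.154.
t_p = π/ω_d ⇒ ω_d = 9.88 rad/s; then ω_n = ω_d/√(1−ζ²) = 10.0 rad/s.
t_s ≈ 4/(ζω_n) = 4/(0.154·10.0) = 2.59 s.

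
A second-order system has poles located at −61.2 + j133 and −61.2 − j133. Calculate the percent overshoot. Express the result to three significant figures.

|pole| = ω_n = √(61.2² + 133²) = 146 rad/s; ζ = cos θ = σ/ω_n = 0.418.
Overshoot: exp(−π·0.418/√(1−0.418²)) = 0.236, i.e. 23.6%.

%OS ≈ 23.6%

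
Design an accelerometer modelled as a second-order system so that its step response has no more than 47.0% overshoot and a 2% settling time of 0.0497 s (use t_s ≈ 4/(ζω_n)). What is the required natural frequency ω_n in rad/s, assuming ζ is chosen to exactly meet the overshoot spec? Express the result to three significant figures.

ω_n ≈ 344 rad/s

ζ = −ln(OS)/√(π² + (ln OS)²). With OS = 0.470, ln OS = −0.7550 and ζ = 0.7550/3.231 = 0.234.
From t_s ≈ 4/(ζω_n): ω_n = 4/(ζ·t_s) = 4/(0.234·0.0497) = 344 rad/s.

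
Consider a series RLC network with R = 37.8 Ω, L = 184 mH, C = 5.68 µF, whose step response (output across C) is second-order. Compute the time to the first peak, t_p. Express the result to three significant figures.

t_p ≈ 0.00323 s

For a series RLC circuit (capacitor voltage as output), ω_n = 1/√(LC) = 1/√(184 mH · 5.68 µF) = 978 rad/s.
ζ = (R/2)·√(C/L) = (37.8/2)·√(5.68 µF/184 mH) = 0.105.
ω_d = ω_n√(1−ζ²) = 973 rad/s. t_p = π/ω_d = 0.00323 s.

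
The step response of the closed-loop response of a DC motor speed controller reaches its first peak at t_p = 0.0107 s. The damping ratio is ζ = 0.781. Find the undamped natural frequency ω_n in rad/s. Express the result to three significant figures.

ω_n ≈ 470 rad/s

Peak time t_p = π/ω_d, so ω_d = π/t_p = π/0.0107 = 294 rad/s.
ω_n = ω_d/√(1−ζ²) = 294/√0.390 = 470 rad/s.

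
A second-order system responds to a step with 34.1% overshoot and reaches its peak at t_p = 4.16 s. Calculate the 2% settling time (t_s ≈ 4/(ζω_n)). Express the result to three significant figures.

The overshoot fixes ζ = −ln(OS)/√(π²+ln²(OS)) = 0.324.
t_p = π/ω_d ⇒ ω_d = 0.755 rad/s; then ω_n = ω_d/√(1−ζ²) = 0.798 rad/s.
t_s ≈ 4/(ζω_n) = 4/(0.324·0.798) = 15.5 s.

t_s ≈ 15.5 s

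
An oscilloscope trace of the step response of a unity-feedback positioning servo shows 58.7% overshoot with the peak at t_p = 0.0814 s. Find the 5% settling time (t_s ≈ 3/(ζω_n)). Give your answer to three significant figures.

t_s ≈ 0.458 s

The overshoot fixes ζ = −ln(OS)/√(π²+ln²(OS)) = 0.167.
From t_p = π/ω_d, ω_d = π/0.0814 = 38.6 rad/s, so ω_n = ω_d/√(1−ζ²) = 39.1 rad/s.
t_s ≈ 3/(ζω_n) = 3/(0.167·39.1) = 0.458 s.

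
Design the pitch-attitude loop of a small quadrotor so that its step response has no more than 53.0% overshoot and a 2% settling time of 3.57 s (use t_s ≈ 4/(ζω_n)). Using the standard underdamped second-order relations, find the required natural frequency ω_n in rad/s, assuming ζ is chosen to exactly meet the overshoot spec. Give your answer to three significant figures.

ω_n ≈ 5.66 rad/s

ζ = −ln(OS)/√(π² + (ln OS)²). With OS = 0.530, ln OS = −0.6349 and ζ = 0.6349/3.205 = 0.198.
Then ω_n = 4/(ζ t_s) = 4/(0.198 × 3.57) = 5.66 rad/s.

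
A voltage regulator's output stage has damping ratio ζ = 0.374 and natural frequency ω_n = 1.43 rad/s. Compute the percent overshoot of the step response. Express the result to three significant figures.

%OS ≈ 28.2%

For an underdamped second-order system, %OS = 100·exp(−πζ/√(1−ζ²)).
πζ/√(1−ζ²) = π·0.374/√(1−0.140) = 1.267, so %OS = 100·e^(−1.267) = 28.2%.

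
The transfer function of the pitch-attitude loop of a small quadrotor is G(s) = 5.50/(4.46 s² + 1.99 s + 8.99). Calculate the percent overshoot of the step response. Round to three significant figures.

%OS ≈ 60.7%

Dividing through by 4.46: denominator becomes s² + 0.4462 s + 2.016.
So ω_n = √2.016 = 1.42 rad/s and ζ = 0.4462/(2·1.42) = 0.157.
%OS = 100 e^{−πζ/√(1−ζ²)} with ζ = 0.157 gives 60.7%.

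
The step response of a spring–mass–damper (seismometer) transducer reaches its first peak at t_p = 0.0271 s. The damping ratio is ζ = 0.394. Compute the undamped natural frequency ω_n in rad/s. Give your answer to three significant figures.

ω_n ≈ 126 rad/s

Peak time t_p = π/ω_d, so ω_d = π/t_p = π/0.0271 = 116 rad/s.
ω_n = ω_d/√(1−ζ²) = 116/√0.845 = 126 rad/s.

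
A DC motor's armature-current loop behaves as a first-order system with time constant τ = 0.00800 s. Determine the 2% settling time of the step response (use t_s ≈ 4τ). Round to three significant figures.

t_s ≈ 0.0320 s

t_s ≈ 4τ = 0.0320 s.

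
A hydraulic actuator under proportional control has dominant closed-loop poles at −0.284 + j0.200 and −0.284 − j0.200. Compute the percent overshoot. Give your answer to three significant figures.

With σ = 0.284, ω_d = 0.200: ω_n = √(σ²+ω_d²) = 0.347 rad/s, ζ = σ/ω_n = 0.818.
%OS = 100 e^{−πζ/√(1−ζ²)} with ζ = 0.818 gives 1.16%.

%OS ≈ 1.16%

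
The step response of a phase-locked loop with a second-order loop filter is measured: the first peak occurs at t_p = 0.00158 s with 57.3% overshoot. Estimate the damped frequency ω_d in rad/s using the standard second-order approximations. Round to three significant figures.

ω_d ≈ 1990 rad/s

t_p = π/ω_d, so ω_d = π/0.00158 = 1990 rad/s.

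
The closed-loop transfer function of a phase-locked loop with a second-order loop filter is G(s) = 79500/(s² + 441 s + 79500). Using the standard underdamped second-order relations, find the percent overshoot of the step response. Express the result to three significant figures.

Matching coefficients with s² + 2ζω_n s + ω_n² gives ω_n² = 79500 ⇒ ω_n = 282 rad/s, and ζ = 441/(2ω_n) = 0.782.
%OS = 100 e^{−πζ/√(1−ζ²)} with ζ = 0.782 gives 1.94%.

%OS ≈ 1.94%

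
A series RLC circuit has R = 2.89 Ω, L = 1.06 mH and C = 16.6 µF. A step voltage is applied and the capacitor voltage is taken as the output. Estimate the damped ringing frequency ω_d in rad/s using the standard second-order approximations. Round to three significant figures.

ω_d ≈ 7410 rad/s

For a series RLC circuit (capacitor voltage as output), ω_n = 1/√(LC) = 1/√(1.06 mH · 16.6 µF) = 7540 rad/s.
ζ = (R/2)·√(C/L) = (2.89/2)·√(16.6 µF/1.06 mH) = 0.181.
ω_d = ω_n√(1−ζ²) = 7410 rad/s.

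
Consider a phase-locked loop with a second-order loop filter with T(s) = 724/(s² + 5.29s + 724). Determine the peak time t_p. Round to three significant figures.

t_p ≈ 0.117 s

Matching coefficients with s² + 2ζω_n s + ω_n² gives ω_n² = 724 ⇒ ω_n = 26.9 rad/s, and ζ = 5.29/(2ω_n) = 0.0983.
ω_d = ω_n√(1−ζ²) = 26.8 rad/s. Then t_p = π/ω_d = 0.117 s.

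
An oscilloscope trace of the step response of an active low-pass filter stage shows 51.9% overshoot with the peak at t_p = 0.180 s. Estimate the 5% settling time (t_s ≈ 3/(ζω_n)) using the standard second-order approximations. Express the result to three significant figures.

ζ from %OS: ζ = |ln 0.519|/√(π²+ln²0.519) = 0.204.
From t_p = π/ω_d, ω_d = π/0.180 = 17.5 rad/s, so ω_n = ω_d/√(1−ζ²) = 17.8 rad/s.
t_s ≈ 3/(ζω_n) = 3/(0.204·17.8) = 0.823 s.

t_s ≈ 0.823 s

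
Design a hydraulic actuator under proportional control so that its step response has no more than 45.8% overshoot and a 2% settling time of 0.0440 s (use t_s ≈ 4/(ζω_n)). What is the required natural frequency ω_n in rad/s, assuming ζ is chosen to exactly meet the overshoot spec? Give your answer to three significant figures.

From %OS = 100·exp(−πζ/√(1−ζ²)), invert to get ζ = −ln(OS)/√(π² + ln²(OS)) with OS = 0.458.
−ln 0.458 = 0.7809, so ζ = 0.7809/√(π² + 0.6098) = 0.241.
Then ω_n = 4/(ζ t_s) = 4/(0.241 × 0.0440) = 377 rad/s.

ω_n ≈ 377 rad/s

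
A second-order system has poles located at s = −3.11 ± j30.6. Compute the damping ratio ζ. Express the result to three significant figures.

With σ = 3.11, ω_d = 30.6: ω_n = √(σ²+ω_d²) = 30.8 rad/s, ζ = σ/ω_n = 0.101.

ζ ≈ 0.101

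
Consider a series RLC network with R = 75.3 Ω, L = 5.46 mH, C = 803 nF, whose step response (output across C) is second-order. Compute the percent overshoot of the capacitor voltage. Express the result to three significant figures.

%OS ≈ 19.9%

For a series RLC circuit (capacitor voltage as output), ω_n = 1/√(LC) = 1/√(5.46 mH · 803 nF) = 15100 rad/s.
ζ = (R/2)·√(C/L) = (75.3/2)·√(803 nF/5.46 mH) = 0.457.
Overshoot: exp(−π·0.457/√(1−0.457²)) = 0.199, i.e. 19.9%.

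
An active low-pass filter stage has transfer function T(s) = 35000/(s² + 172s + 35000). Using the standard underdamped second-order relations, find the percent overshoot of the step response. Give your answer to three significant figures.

Matching coefficients with s² + 2ζω_n s + ω_n² gives ω_n² = 35000 ⇒ ω_n = 187 rad/s, and ζ = 172/(2ω_n) = 0.460.
%OS = 100·exp(−πζ/√(1−ζ²)) = 19.7%.

%OS ≈ 19.7%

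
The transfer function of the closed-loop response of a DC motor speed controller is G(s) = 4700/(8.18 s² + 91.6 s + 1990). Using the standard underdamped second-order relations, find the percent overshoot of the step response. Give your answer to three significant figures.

Dividing through by 8.18: denominator becomes s² + 11.20 s + 243.3.
So ω_n = √243.3 = 15.6 rad/s and ζ = 11.20/(2·15.6) = 0.359.
%OS = 100 e^{−πζ/√(1−ζ²)} with ζ = 0.359 gives 29.9%.

%OS ≈ 29.9%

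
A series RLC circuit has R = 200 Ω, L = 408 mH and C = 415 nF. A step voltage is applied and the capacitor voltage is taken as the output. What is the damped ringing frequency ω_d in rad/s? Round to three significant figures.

For a series RLC circuit (capacitor voltage as output), ω_n = 1/√(LC) = 1/√(408 mH · 415 nF) = 2430 rad/s.
ζ = (R/2)·√(C/L) = (200/2)·√(415 nF/408 mH) = 0.101.
ω_d = 2430·√(1 − 0.101²) = 2420 rad/s.

ω_d ≈ 2420 rad/s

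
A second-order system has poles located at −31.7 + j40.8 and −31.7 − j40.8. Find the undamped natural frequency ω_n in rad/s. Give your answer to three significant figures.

The poles are at −σ ± jω_d with σ = 31.7 and ω_d = 40.8, so ω_n = √(σ²+ω_d²) = 51.7 rad/s and ζ = σ/ω_n = 0.614.

ω_n ≈ 51.7 rad/s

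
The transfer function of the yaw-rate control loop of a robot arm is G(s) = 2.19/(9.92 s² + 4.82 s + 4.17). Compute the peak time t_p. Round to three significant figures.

t_p ≈ 5.23 s

Dividing through by 9.92: denominator becomes s² + 0.4859 s + 0.4204.
So ω_n = √0.4204 = 0.648 rad/s and ζ = 0.4859/(2·0.648) = 0.375.
ω_d = ω_n√(1−ζ²) = 0.601 rad/s. t_p = π/ω_d = 5.23 s.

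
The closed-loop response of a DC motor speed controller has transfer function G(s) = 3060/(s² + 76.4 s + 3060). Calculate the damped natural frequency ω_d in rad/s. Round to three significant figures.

ω_d ≈ 40.0 rad/s

Comparing the denominator to s² + 2ζω_n s + ω_n²: ω_n = √3060 = 55.3 rad/s, and 2ζω_n = 76.4 so ζ = 76.4/(2·55.3) = 0.691.
The damped frequency ω_d = ω_n√(1−ζ²) = 40.0 rad/s.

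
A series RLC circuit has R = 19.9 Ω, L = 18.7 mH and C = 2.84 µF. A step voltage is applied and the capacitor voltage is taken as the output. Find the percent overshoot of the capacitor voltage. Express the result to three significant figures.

For a series RLC circuit (capacitor voltage as output), ω_n = 1/√(LC) = 1/√(18.7 mH · 2.84 µF) = 4340 rad/s.
ζ = (R/2)·√(C/L) = (19.9/2)·√(2.84 µF/18.7 mH) = 0.123.
%OS = 100 e^{−πζ/√(1−ζ²)} with ζ = 0.123 gives 67.8%.

%OS ≈ 67.8%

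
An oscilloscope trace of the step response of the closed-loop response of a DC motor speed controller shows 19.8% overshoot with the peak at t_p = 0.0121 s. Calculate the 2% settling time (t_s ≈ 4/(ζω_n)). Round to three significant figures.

From the overshoot, ζ = −ln(OS)/√(π²+ln²(OS)) = 0.458.
t_p = π/ω_d ⇒ ω_d = 260 rad/s; then ω_n = ω_d/√(1−ζ²) = 292 rad/s.
t_s ≈ 4/(ζω_n) = 4/(0.458·292) = 0.0299 s.

t_s ≈ 0.0299 s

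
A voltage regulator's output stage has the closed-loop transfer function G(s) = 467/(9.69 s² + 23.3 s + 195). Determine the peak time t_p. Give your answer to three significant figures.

Dividing through by 9.69: denominator becomes s² + 2.405 s + 20.12.
So ω_n = √20.12 = 4.49 rad/s and ζ = 2.405/(2·4.49) = 0.268.
ω_d = 4.49·√(1 − 0.268²) = 4.32 rad/s. t_p = π/ω_d = 0.727 s.

t_p ≈ 0.727 s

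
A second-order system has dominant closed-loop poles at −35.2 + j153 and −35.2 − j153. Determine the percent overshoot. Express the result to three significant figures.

The poles are at −σ ± jω_d with σ = 35.2 and ω_d = 153, so ω_n = √(σ²+ω_d²) = 157 rad/s and ζ = σ/ω_n = 0.224.
%OS = 100·exp(−πζ/√(1−ζ²)) = 48.5%.

%OS ≈ 48.5%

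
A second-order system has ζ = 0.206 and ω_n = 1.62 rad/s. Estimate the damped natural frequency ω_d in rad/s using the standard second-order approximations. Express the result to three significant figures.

ω_d ≈ 1.59 rad/s

ω_d = ω_n√(1−ζ²) = 1.62·√0.958 = 1.59 rad/s.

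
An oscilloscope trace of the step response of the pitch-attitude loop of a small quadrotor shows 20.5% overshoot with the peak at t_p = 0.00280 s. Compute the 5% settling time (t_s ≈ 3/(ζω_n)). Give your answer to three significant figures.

From the overshoot, ζ = −ln(OS)/√(π²+ln²(OS)) = 0.450.
t_p = π/ω_d ⇒ ω_d = 1120 rad/s; then ω_n = ω_d/√(1−ζ²) = 1260 rad/s.
t_s ≈ 3/(ζω_n) = 3/(0.450·1260) = 0.00530 s.

t_s ≈ 0.00530 s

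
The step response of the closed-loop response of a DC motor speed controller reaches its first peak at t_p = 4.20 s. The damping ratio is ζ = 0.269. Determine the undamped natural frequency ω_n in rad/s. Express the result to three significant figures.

Peak time t_p = π/ω_d, so ω_d = π/t_p = π/4.20 = 0.748 rad/s.
ω_n = ω_d/√(1−ζ²) = 0.748/√0.928 = 0.777 rad/s.

ω_n ≈ 0.777 rad/s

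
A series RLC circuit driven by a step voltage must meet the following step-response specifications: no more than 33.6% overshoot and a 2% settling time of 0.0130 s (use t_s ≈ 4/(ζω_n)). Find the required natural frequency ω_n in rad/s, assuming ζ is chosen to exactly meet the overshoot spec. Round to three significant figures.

ω_n ≈ 938 rad/s

ζ = −ln(OS)/√(π² + (ln OS)²). With OS = 0.336, ln OS = −1.091 and ζ = 1.091/3.326 = 0.328.
Then ω_n = 4/(ζ t_s) = 4/(0.328 × 0.0130) = 938 rad/s.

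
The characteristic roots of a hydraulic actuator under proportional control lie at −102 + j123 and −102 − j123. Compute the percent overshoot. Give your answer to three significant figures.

With σ = 102, ω_d = 123: ω_n = √(σ²+ω_d²) = 160 rad/s, ζ = σ/ω_n = 0.638.
%OS = 100·exp(−πζ/√(1−ζ²)) = 7.39%.

%OS ≈ 7.39%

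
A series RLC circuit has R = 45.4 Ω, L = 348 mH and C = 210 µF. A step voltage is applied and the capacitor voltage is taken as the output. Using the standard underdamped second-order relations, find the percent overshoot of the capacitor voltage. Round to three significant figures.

%OS ≈ 12.1%

For a series RLC circuit (capacitor voltage as output), ω_n = 1/√(LC) = 1/√(348 mH · 210 µF) = 117 rad/s.
ζ = (R/2)·√(C/L) = (45.4/2)·√(210 µF/348 mH) = 0.558.
%OS = 100·exp(−πζ/√(1−ζ²)) = 12.1%.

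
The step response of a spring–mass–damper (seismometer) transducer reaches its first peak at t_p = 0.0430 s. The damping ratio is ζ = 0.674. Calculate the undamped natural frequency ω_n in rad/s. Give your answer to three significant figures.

ω_n ≈ 98.9 rad/s

Peak time t_p = π/ω_d, so ω_d = π/t_p = π/0.0430 = 73.1 rad/s.
ω_n = ω_d/√(1−ζ²) = 73.1/√0.546 = 98.9 rad/s.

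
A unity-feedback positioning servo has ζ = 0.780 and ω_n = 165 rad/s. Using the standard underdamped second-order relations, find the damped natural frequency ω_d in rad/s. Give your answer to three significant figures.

ω_d ≈ 103 rad/s

ω_d = ω_n√(1−ζ²) = 165·√0.392 = 103 rad/s.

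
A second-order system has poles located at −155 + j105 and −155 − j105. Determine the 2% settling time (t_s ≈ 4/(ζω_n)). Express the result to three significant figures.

t_s ≈ 0.0258 s

For poles at −σ ± jω_d, ζω_n = σ = 155, so t_s ≈ 4/σ = 0.0258 s.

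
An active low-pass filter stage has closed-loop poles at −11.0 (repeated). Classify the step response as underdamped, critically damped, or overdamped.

critically damped

Since there is a repeated negative-real pole, the response is critically damped.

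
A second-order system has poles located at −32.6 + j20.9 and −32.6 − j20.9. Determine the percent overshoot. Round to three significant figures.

With σ = 32.6, ω_d = 20.9: ω_n = √(σ²+ω_d²) = 38.7 rad/s, ζ = σ/ω_n = 0.842.
%OS = 100·exp(−πζ/√(1−ζ²)) = 0.744%.

%OS ≈ 0.744%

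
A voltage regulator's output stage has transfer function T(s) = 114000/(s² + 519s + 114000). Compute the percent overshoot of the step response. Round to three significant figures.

ω_n = √114000 = 338 rad/s; ζ = 519/(2·338) = 0.769.
%OS = 100·exp(−πζ/√(1−ζ²)) = 2.30%.

%OS ≈ 2.30%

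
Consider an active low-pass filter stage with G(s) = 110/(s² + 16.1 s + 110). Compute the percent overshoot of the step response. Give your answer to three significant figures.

%OS ≈ 2.32%

Comparing the denominator to s² + 2ζω_n s + ω_n²: ω_n = √110 = 10.5 rad/s, and 2ζω_n = 16.1 so ζ = 16.1/(2·10.5) = 0.768.
%OS = 100·exp(−πζ/√(1−ζ²)) = 2.32%.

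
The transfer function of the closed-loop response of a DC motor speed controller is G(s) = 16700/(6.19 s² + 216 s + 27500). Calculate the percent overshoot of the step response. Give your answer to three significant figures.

Dividing through by 6.19: denominator becomes s² + 34.89 s + 4443.
So ω_n = √4443 = 66.7 rad/s and ζ = 34.89/(2·66.7) = 0.262.
Overshoot: exp(−π·0.262/√(1−0.262²)) = 0.427, i.e. 42.7%.

%OS ≈ 42.7%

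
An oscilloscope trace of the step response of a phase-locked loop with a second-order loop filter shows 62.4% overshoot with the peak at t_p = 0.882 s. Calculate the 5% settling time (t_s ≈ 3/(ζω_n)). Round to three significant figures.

t_s ≈ 5.61 s

The overshoot fixes ζ = −ln(OS)/√(π²+ln²(OS)) = 0.148.
From t_p = π/ω_d, ω_d = π/0.882 = 3.56 rad/s, so ω_n = ω_d/√(1−ζ²) = 3.60 rad/s.
t_s ≈ 3/(ζω_n) = 3/(0.148·3.60) = 5.61 s.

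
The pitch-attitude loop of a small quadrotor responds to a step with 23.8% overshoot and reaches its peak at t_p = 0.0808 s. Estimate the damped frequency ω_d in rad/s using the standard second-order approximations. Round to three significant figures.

t_p = π/ω_d, so ω_d = π/0.0808 = 38.9 rad/s.

ω_d ≈ 38.9 rad/s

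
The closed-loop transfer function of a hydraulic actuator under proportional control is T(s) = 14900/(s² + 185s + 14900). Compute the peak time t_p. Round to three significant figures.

Matching coefficients with s² + 2ζω_n s + ω_n² gives ω_n² = 14900 ⇒ ω_n = 122 rad/s, and ζ = 185/(2ω_n) = 0.758.
The damped frequency ω_d = ω_n√(1−ζ²) = 79.6 rad/s. Then t_p = π/ω_d = 0.0394 s.

t_p ≈ 0.0394 s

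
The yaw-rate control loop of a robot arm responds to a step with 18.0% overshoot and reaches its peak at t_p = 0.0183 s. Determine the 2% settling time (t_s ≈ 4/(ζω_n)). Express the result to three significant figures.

ζ from %OS: ζ = |ln 0.180|/√(π²+ln²0.180) = 0.479.
From t_p = π/ω_d, ω_d = π/0.0183 = 172 rad/s, so ω_n = ω_d/√(1−ζ²) = 196 rad/s.
t_s ≈ 4/(ζω_n) = 4/(0.479·196) = 0.0427 s.

t_s ≈ 0.0427 s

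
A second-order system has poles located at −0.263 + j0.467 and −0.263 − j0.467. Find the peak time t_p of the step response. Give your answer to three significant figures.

t_p = π/ω_d with ω_d = 0.467 (the imaginary part), so t_p = 6.73 s.

t_p ≈ 6.73 s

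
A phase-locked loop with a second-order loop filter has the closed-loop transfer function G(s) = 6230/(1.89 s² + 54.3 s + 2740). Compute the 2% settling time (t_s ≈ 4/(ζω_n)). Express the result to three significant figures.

t_s ≈ 0.278 s

Dividing through by 1.89: denominator becomes s² + 28.73 s + 1450.
So ω_n = √1450 = 38.1 rad/s and ζ = 28.73/(2·38.1) = 0.377.
t_s ≈ 4/(ζω_n) = 0.278 s.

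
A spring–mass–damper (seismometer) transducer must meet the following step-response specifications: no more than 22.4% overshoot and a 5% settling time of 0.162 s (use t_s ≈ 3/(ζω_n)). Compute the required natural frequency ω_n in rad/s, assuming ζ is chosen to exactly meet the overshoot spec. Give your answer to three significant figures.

From %OS = 100·exp(−πζ/√(1−ζ²)), invert to get ζ = −ln(OS)/√(π² + ln²(OS)) with OS = 0.224.
−ln 0.224 = 1.496, so ζ = 1.496/√(π² + 2.238) = 0.430.
Then ω_n = 3/(ζ t_s) = 3/(0.430 × 0.162) = 43.1 rad/s.

ω_n ≈ 43.1 rad/s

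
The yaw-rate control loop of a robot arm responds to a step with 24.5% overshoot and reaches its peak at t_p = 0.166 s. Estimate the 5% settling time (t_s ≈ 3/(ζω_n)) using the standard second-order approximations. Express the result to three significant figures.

The overshoot fixes ζ = −ln(OS)/√(π²+ln²(OS)) = 0.409.
From t_p = π/ω_d, ω_d = π/0.166 = 18.9 rad/s, so ω_n = ω_d/√(1−ζ²) = 20.7 rad/s.
t_s ≈ 3/(ζω_n) = 3/(0.409·20.7) = 0.354 s.

t_s ≈ 0.354 s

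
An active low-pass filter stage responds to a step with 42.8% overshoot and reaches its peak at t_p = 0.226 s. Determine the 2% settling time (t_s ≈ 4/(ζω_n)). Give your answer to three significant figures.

From the overshoot, ζ = −ln(OS)/√(π²+ln²(OS)) = 0.261.
From t_p = π/ω_d, ω_d = π/0.226 = 13.9 rad/s, so ω_n = ω_d/√(1−ζ²) = 14.4 rad/s.
t_s ≈ 4/(ζω_n) = 4/(0.261·14.4) = 1.07 s.

t_s ≈ 1.07 s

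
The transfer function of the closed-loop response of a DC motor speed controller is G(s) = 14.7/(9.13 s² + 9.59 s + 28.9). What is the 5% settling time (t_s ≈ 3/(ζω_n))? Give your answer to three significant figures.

Dividing through by 9.13: denominator becomes s² + 1.050 s + 3.165.
So ω_n = √3.165 = 1.78 rad/s and ζ = 1.050/(2·1.78) = 0.295.
t_s ≈ 3/(ζω_n) = 5.71 s.

t_s ≈ 5.71 s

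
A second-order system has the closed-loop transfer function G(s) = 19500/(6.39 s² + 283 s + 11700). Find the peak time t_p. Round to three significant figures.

t_p ≈ 0.0858 s

Dividing through by 6.39: denominator becomes s² + 44.29 s + 1831.
So ω_n = √1831 = 42.8 rad/s and ζ = 44.29/(2·42.8) = 0.518.
ω_d = 42.8·√(1 − 0.518²) = 36.6 rad/s. t_p = π/ω_d = 0.0858 s.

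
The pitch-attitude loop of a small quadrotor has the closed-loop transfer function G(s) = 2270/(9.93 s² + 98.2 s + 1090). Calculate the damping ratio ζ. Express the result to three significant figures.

ζ ≈ 0.472

Dividing through by 9.93: denominator becomes s² + 9.889 s + 109.8.
So ω_n = √109.8 = 10.5 rad/s and ζ = 9.889/(2·10.5) = 0.472.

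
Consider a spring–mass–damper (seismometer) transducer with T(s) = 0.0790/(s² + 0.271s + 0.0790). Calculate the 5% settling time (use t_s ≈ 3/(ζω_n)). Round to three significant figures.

t_s ≈ 22.1 s

Matching coefficients with s² + 2ζω_n s + ω_n² gives ω_n² = 0.0790 ⇒ ω_n = 0.281 rad/s, and ζ = 0.271/(2ω_n) = 0.482.
t_s ≈ 3/(ζω_n) = 3/(0.482·0.281) = 22.1 s.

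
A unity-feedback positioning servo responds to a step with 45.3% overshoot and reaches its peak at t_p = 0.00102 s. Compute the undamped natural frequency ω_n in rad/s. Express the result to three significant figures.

The overshoot fixes ζ = −ln(OS)/√(π²+ln²(OS)) = 0.244.
From t_p = π/ω_d, ω_d = π/0.00102 = 3080 rad/s, so ω_n = ω_d/√(1−ζ²) = 3180 rad/s.

ω_n ≈ 3180 rad/s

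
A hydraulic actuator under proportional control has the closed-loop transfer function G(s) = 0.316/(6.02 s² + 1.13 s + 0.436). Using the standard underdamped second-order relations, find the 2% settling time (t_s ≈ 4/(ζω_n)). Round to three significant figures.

Dividing through by 6.02: denominator becomes s² + 0.1877 s + 0.07243.
So ω_n = √0.07243 = 0.269 rad/s and ζ = 0.1877/(2·0.269) = 0.349.
t_s ≈ 4/(ζω_n) = 42.6 s.

t_s ≈ 42.6 s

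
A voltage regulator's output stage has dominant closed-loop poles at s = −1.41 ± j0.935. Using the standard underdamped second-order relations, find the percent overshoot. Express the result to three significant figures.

%OS ≈ 0.876%

|pole| = ω_n = √(1.41² + 0.935²) = 1.69 rad/s; ζ = cos θ = σ/ω_n = 0.833.
%OS = 100·exp(−πζ/√(1−ζ²)) = 0.876%.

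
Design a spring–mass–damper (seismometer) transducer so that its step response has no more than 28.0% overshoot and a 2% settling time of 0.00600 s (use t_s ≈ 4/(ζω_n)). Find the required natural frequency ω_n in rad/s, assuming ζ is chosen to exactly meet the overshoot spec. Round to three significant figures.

ω_n ≈ 1780 rad/s

From %OS = 100·exp(−πζ/√(1−ζ²)), invert to get ζ = −ln(OS)/√(π² + ln²(OS)) with OS = 0.280.
−ln 0.280 = 1.273, so ζ = 1.273/√(π² + 1.620) = 0.376.
Then ω_n = 4/(ζ t_s) = 4/(0.376 × 0.00600) = 1780 rad/s.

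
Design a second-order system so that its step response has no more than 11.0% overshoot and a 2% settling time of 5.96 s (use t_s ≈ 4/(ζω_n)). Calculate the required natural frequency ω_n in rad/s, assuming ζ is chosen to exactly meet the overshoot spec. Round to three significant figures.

From %OS = 100·exp(−πζ/√(1−ζ²)), invert to get ζ = −ln(OS)/√(π² + ln²(OS)) with OS = 0.110.
−ln 0.110 = 2.207, so ζ = 2.207/√(π² + 4.872) = 0.575.
From t_s ≈ 4/(ζω_n): ω_n = 4/(ζ·t_s) = 4/(0.575·5.96) = 1.17 rad/s.

ω_n ≈ 1.17 rad/s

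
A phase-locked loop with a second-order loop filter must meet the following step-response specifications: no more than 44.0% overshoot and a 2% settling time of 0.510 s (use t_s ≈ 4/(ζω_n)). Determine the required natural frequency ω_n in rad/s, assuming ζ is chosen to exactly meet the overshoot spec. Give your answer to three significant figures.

ω_n ≈ 31.0 rad/s

ζ = −ln(OS)/√(π² + (ln OS)²). With OS = 0.440, ln OS = −0.8210 and ζ = 0.8210/3.247 = 0.253.
Then ω_n = 4/(ζ t_s) = 4/(0.253 × 0.510) = 31.0 rad/s.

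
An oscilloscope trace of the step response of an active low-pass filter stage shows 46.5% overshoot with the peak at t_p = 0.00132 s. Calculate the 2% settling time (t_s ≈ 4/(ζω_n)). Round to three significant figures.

ζ from %OS: ζ = |ln 0.465|/√(π²+ln²0.465) = 0.237.
From t_p = π/ω_d, ω_d = π/0.00132 = 2380 rad/s, so ω_n = ω_d/√(1−ζ²) = 2450 rad/s.
t_s ≈ 4/(ζω_n) = 4/(0.237·2450) = 0.00690 s.

t_s ≈ 0.00690 s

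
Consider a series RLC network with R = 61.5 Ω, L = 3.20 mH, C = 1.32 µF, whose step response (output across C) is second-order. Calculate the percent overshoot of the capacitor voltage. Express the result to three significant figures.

%OS ≈ 8.11%

For a series RLC circuit (capacitor voltage as output), ω_n = 1/√(LC) = 1/√(3.20 mH · 1.32 µF) = 15400 rad/s.
ζ = (R/2)·√(C/L) = (61.5/2)·√(1.32 µF/3.20 mH) = 0.625.
%OS = 100·exp(−πζ/√(1−ζ²)) = 8.11%.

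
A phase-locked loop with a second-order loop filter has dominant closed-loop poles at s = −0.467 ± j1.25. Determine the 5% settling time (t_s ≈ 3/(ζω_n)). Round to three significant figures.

t_s ≈ 6.42 s

For poles at −σ ± jω_d, ζω_n = σ = 0.467, so t_s ≈ 3/σ = 6.42 s.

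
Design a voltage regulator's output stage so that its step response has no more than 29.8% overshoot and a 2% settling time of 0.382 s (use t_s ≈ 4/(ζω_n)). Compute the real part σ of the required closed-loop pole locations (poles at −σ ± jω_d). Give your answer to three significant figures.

The settling-time spec alone fixes σ = ζω_n = 4/t_s = 4/0.382 = 10.5.
(Overshoot then fixes ζ = 0.360 and hence ω_d = σ·√(1−ζ²)/ζ = 27.2 rad/s.)

σ ≈ 10.5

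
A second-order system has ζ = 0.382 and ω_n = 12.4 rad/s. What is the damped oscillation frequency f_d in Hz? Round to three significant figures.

f_d ≈ 1.82 Hz

ω_d = ω_n√(1−ζ²) = 12.4·√0.854 = 11.5 rad/s.
f_d = ω_d/(2π) = 1.82 Hz.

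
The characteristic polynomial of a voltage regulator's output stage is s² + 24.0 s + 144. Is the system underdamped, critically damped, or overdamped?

a² − 4b = 24.0² − 4·144 = 0 (repeated real root); the system is critically damped.

critically damped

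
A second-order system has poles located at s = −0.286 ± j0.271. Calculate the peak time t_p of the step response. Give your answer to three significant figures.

t_p = π/ω_d with ω_d = 0.271 (the imaginary part), so t_p = 11.6 s.

t_p ≈ 11.6 s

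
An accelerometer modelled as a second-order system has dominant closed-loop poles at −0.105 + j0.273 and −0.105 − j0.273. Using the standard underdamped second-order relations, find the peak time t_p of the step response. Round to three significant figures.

t_p = π/ω_d with ω_d = 0.273 (the imaginary part), so t_p = 11.5 s.

t_p ≈ 11.5 s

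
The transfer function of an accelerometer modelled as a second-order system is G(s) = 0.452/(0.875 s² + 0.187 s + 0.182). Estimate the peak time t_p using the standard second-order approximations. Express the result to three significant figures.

Dividing through by 0.875: denominator becomes s² + 0.2137 s + 0.2080.
So ω_n = √0.2080 = 0.456 rad/s and ζ = 0.2137/(2·0.456) = 0.234.
ω_d = 0.456·√(1 − 0.234²) = 0.443 rad/s. t_p = π/ω_d = 7.09 s.

t_p ≈ 7.09 s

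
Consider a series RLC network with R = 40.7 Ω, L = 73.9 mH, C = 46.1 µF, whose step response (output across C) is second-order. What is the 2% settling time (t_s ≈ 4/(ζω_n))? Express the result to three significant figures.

t_s ≈ 0.0145 s

For a series RLC circuit (capacitor voltage as output), ω_n = 1/√(LC) = 1/√(73.9 mH · 46.1 µF) = 542 rad/s.
ζ = (R/2)·√(C/L) = (40.7/2)·√(46.1 µF/73.9 mH) = 0.508.
t_s ≈ 4/(ζω_n) = 0.0145 s.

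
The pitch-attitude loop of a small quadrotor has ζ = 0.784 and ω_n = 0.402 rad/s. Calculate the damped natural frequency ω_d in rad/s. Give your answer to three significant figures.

ω_d ≈ 0.250 rad/s

ω_d = ω_n√(1−ζ²) = 0.402·√0.385 = 0.250 rad/s.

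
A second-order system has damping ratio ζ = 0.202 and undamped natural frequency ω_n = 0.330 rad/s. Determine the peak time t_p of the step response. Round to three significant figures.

The damped frequency is ω_d = ω_n√(1−ζ²) = 0.330·√(1−0.0408) = 0.323 rad/s.
Peak time t_p = π/ω_d = π/0.323 = 9.72 s.

t_p ≈ 9.72 s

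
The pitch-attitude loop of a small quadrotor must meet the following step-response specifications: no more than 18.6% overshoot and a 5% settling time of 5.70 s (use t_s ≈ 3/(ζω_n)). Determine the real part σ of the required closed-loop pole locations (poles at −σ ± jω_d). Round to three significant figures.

The settling-time spec alone fixes σ = ζω_n = 3/t_s = 3/5.70 = 0.526.
(Overshoot then fixes ζ = 0.472 and hence ω_d = σ·√(1−ζ²)/ζ = 0.983 rad/s.)

σ ≈ 0.526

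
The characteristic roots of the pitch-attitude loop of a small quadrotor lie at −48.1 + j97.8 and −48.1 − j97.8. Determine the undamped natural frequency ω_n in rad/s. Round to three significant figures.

ω_n ≈ 109 rad/s

With σ = 48.1, ω_d = 97.8: ω_n = √(σ²+ω_d²) = 109 rad/s, ζ = σ/ω_n = 0.441.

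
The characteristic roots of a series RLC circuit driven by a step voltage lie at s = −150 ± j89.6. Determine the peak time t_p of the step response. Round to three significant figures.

t_p = π/ω_d with ω_d = 89.6 (the imaginary part), so t_p = 0.0351 s.

t_p ≈ 0.0351 s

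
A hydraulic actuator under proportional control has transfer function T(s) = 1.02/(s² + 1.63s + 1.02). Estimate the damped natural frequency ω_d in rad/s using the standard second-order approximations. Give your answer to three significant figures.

ω_d ≈ 0.596 rad/s

Matching coefficients with s² + 2ζω_n s + ω_n² gives ω_n² = 1.02 ⇒ ω_n = 1.01 rad/s, and ζ = 1.63/(2ω_n) = 0.807.
ω_d = ω_n√(1−ζ²) = 0.596 rad/s.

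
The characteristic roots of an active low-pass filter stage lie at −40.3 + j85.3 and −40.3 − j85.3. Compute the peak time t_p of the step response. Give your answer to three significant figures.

t_p ≈ 0.0368 s

t_p = π/ω_d with ω_d = 85.3 (the imaginary part), so t_p = 0.0368 s.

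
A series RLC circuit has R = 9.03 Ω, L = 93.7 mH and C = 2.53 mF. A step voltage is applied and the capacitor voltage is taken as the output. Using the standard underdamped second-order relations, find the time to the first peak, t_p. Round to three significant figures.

For a series RLC circuit (capacitor voltage as output), ω_n = 1/√(LC) = 1/√(93.7 mH · 2.53 mF) = 64.9 rad/s.
ζ = (R/2)·√(C/L) = (9.03/2)·√(2.53 mF/93.7 mH) = 0.742.
The damped frequency ω_d = ω_n√(1−ζ²) = 43.5 rad/s. t_p = π/ω_d = 0.0721 s.

t_p ≈ 0.0721 s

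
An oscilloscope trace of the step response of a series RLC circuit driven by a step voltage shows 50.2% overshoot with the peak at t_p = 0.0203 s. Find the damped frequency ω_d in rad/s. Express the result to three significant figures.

ω_d ≈ 155 rad/s

t_p = π/ω_d, so ω_d = π/0.0203 = 155 rad/s.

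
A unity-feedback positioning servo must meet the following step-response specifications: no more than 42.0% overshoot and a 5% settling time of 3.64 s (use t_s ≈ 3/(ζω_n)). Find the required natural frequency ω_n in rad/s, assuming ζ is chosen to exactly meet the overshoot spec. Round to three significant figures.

Inverting the overshoot relation: ζ = |ln 0.420|/√(π² + ln²0.420) = 0.266.
From t_s ≈ 3/(ζω_n): ω_n = 3/(ζ·t_s) = 3/(0.266·3.64) = 3.10 rad/s.

ω_n ≈ 3.10 rad/s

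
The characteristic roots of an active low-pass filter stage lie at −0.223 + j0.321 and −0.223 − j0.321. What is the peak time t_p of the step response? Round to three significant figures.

t_p = π/ω_d with ω_d = 0.321 (the imaginary part), so t_p = 9.79 s.

t_p ≈ 9.79 s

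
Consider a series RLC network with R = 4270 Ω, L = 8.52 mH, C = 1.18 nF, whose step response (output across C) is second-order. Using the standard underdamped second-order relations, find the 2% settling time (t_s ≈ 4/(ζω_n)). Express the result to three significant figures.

t_s ≈ 0.0000160 s

For a series RLC circuit (capacitor voltage as output), ω_n = 1/√(LC) = 1/√(8.52 mH · 1.18 nF) = 315000 rad/s.
ζ = (R/2)·√(C/L) = (4270/2)·√(1.18 nF/8.52 mH) = 0.795.
t_s ≈ 4/(ζω_n) = 0.0000160 s.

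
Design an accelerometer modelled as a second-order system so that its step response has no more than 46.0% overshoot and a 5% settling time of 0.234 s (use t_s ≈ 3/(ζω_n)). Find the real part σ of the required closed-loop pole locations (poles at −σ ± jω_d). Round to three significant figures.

The settling-time spec alone fixes σ = ζω_n = 3/t_s = 3/0.234 = 12.8.
(Overshoot then fixes ζ = 0.240 and hence ω_d = σ·√(1−ζ²)/ζ = 51.9 rad/s.)

σ ≈ 12.8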